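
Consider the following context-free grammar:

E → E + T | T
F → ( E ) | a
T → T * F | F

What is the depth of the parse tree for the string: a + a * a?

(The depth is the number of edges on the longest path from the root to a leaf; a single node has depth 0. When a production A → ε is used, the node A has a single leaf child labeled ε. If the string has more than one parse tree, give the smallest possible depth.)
The grammar is unambiguous; the parse tree of a + a * a is:
E → E + T at the root (depth 0).
  Left E (depth 1) → T (2) → F (3) → a (4).
  Right T (depth 1) → T * F; that T (2) → F (3) → a (4); F (2) → a (3).
The longest root-to-leaf paths have 4 edges.
Depth = 4.

Final answer: 4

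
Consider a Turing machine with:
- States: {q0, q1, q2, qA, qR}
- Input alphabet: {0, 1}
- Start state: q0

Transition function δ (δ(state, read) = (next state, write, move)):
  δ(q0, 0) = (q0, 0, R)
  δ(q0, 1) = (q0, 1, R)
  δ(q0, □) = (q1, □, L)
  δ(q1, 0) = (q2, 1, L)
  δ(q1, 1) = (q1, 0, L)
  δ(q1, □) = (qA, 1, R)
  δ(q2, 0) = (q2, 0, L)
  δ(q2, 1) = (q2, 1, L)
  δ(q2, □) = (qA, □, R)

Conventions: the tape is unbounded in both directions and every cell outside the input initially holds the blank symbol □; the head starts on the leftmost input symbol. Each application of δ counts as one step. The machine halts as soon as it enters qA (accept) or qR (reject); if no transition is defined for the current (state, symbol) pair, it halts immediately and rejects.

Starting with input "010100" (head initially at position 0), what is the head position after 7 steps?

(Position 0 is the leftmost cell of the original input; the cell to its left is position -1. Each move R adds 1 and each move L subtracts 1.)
Step 0: [q0]010100 (head at position 0)
Step 1: δ(q0, 0) = (q0, 0, R)  ⊢  0[q0]10100 (head at position 1)
Step 2: δ(q0, 1) = (q0, 1, R)  ⊢  01[q0]0100 (head at position 2)
Step 3: δ(q0, 0) = (q0, 0, R)  ⊢  010[q0]100 (head at position 3)
Step 4: δ(q0, 1) = (q0, 1, R)  ⊢  0101[q0]00 (head at position 4)
Step 5: δ(q0, 0) = (q0, 0, R)  ⊢  01010[q0]0 (head at position 5)
Step 6: δ(q0, 0) = (q0, 0, R)  ⊢  010100[q0]□ (head at position 6)
Step 7: δ(q0, □) = (q1, □, L)  ⊢  01010[q1]0□ (head at position 5)
Head position after 7 steps: 5

Final answer: Position 5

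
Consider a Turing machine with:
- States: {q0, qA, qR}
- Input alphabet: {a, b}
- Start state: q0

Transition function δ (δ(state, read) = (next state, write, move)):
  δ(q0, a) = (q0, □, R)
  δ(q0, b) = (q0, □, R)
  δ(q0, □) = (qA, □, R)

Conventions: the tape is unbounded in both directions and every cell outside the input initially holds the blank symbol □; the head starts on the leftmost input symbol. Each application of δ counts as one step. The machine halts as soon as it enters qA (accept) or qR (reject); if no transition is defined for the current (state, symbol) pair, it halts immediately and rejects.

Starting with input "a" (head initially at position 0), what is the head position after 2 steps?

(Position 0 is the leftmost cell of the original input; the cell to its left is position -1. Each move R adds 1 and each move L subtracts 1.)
Step 0: [q0]a (head at position 0)
Step 1: δ(q0, a) = (q0, □, R)  ⊢  □[q0]□ (head at position 1)
Step 2: δ(q0, □) = (qA, □, R)  ⊢  □□[qA]□ (head at position 2)
Head position after 2 steps: 2

Final answer: Position 2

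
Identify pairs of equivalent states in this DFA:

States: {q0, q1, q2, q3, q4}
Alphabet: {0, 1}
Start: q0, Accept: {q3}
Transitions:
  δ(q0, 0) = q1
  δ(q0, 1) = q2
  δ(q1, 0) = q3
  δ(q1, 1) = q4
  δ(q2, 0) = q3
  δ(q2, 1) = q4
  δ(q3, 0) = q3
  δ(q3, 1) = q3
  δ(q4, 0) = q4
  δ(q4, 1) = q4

Using the table-filling algorithm:
Round 0 – mark pairs where exactly one state is accepting: (q0,q3), (q1,q3), (q2,q3), (q3,q4)
Round 1 – newly marked: (q0,q1) [on 0: q1 vs q3, already marked]; (q0,q2) [on 0: q1 vs q3, already marked]; (q1,q4) [on 0: q3 vs q4, already marked]; (q2,q4) [on 0: q3 vs q4, already marked]
Round 2 – newly marked: (q0,q4) [on 0: q1 vs q4, already marked]
No further pairs can be marked.
(q1, q2) unmarked: δ(q1,0)=q3, δ(q2,0)=q3; δ(q1,1)=q4, δ(q2,1)=q4 → equivalent
Equivalent pairs: (q1, q2)

Final answer: Equivalent pairs: (q1, q2)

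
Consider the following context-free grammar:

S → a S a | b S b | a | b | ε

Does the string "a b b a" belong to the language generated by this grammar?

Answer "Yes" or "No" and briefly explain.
A derivation exists: S ⇒ a S a ⇒ a b S b a ⇒ a b b a (using S → a S a, S → b S b, then S → ε).

Final answer: Yes - a valid derivation exists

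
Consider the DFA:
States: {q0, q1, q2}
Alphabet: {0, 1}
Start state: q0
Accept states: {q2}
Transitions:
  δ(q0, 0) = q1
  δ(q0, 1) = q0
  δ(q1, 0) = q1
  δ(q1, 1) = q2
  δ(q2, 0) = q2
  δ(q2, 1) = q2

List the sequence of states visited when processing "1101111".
Starting at q0
Read '1': q0 -> q0
Read '1': q0 -> q0
Read '0': q0 -> q1
Read '1': q1 -> q2
Read '1': q2 -> q2
Read '1': q2 -> q2
Read '1': q2 -> q2

Final answer: q0 -> q0 -> q0 -> q1 -> q2 -> q2 -> q2 -> q2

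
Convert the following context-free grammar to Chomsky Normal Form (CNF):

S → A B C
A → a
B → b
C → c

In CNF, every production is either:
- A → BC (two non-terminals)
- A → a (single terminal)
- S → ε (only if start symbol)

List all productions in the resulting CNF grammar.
The grammar has no ε-productions or unit productions to eliminate.
A → a is already in CNF (single terminal) – keep it.
B → b is already in CNF (single terminal) – keep it.
C → c is already in CNF (single terminal) – keep it.
S → A B C has 3 symbols on the right: break it into binary productions S → A X0, X0 → B C.
Resulting CNF grammar (5 productions): A → a; B → b; C → c; S → A X0; X0 → B C

Final answer: A → a; B → b; C → c; S → A X0; X0 → B C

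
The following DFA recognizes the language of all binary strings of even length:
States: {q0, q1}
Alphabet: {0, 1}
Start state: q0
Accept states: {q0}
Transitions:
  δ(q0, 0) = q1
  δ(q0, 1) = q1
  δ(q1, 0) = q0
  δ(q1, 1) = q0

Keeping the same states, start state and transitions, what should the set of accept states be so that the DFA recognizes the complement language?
The DFA is complete (every state has a transition on every symbol), so the complement
is recognized by the same DFA with accepting and non-accepting states swapped.
Original accept states: {q0}
Complement accept states = All states - Original accept states
= {q0, q1} - {q0}
= {q1}
Complement language: strings of ODD length

Final answer: {q1}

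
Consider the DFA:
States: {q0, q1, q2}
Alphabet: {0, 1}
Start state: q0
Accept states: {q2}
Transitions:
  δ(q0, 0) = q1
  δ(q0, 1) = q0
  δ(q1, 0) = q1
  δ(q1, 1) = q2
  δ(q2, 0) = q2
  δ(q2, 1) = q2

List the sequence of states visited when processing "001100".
Starting at q0
Read '0': q0 -> q1
Read '0': q1 -> q1
Read '1': q1 -> q2
Read '1': q2 -> q2
Read '0': q2 -> q2
Read '0': q2 -> q2

Final answer: q0 -> q1 -> q1 -> q2 -> q2 -> q2 -> q2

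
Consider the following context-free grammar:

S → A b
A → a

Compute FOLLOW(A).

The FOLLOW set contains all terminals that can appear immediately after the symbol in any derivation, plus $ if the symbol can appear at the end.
A occurs only in S → A b, where it is immediately followed by the terminal b. So FOLLOW(A) = {b}.

Final answer: {b}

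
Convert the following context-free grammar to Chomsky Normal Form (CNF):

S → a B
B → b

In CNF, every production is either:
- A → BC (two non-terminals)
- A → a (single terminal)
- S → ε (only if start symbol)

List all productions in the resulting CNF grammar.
The grammar has no ε-productions or unit productions to eliminate.
S → a B has terminal a in a right-hand side of length ≥ 2: introduce T_a → a and use T_a in place of a.
B → b is already in CNF (single terminal) – keep it.
S → a B becomes S → T_a B.
Resulting CNF grammar (3 productions): T_a → a; B → b; S → T_a B

Final answer: T_a → a; B → b; S → T_a B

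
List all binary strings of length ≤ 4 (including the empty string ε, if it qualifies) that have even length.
Checking every binary string of length 0 to 4:
  Length 0: accepted: ε | rejected: (none)
  Length 1: accepted: (none) | rejected: 0, 1
  Length 2: accepted: 00, 01, 10, 11 | rejected: (none)
  Length 3: accepted: (none) | rejected: 000, 001, 010, 011, 100, 101, 110, 111
  Length 4: accepted: 0000, 0001, 0010, 0011, 0100, 0101, 0110, 0111, 1000, 1001, 1010, 1011, 1100, 1101, 1110, 1111 | rejected: (none)
Total: 21 string(s).

Final answer: ε, 00, 01, 10, 11, 0000, 0001, 0010, 0011, 0100, 0101, 0110, 0111, 1000, 1001, 1010, 1011, 1100, 1101, 1110, 1111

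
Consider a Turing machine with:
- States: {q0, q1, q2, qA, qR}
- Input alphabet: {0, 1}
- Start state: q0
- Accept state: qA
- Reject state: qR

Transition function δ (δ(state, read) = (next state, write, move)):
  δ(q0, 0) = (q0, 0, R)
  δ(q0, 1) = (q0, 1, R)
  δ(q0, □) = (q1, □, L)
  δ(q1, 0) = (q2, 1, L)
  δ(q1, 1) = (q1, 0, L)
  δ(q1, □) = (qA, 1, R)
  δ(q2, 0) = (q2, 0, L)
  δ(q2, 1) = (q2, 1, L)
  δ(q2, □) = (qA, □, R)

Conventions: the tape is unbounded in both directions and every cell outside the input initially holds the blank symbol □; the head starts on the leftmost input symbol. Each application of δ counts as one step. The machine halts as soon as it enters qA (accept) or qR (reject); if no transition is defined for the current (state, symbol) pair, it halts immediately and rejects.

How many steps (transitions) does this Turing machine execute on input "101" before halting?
Step 0: [q0]101 (head at position 0)
Step 1: δ(q0, 1) = (q0, 1, R)  ⊢  1[q0]01 (head at position 1)
Step 2: δ(q0, 0) = (q0, 0, R)  ⊢  10[q0]1 (head at position 2)
Step 3: δ(q0, 1) = (q0, 1, R)  ⊢  101[q0]□ (head at position 3)
Step 4: δ(q0, □) = (q1, □, L)  ⊢  10[q1]1□ (head at position 2)
Step 5: δ(q1, 1) = (q1, 0, L)  ⊢  1[q1]00□ (head at position 1)
Step 6: δ(q1, 0) = (q2, 1, L)  ⊢  [q2]110□ (head at position 0)
Step 7: δ(q2, 1) = (q2, 1, L)  ⊢  [q2]□110□ (head at position -1)
Step 8: δ(q2, □) = (qA, □, R)  ⊢  □[qA]110□ (head at position 0)
The machine is in qA, so it halts and accepts.
Number of transitions executed: 8.

Final answer: 8 steps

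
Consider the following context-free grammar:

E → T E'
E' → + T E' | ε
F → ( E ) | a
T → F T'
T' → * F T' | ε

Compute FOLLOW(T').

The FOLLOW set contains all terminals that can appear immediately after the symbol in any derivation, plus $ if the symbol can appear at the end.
Useful FIRST sets: FIRST(E') = {+, ε}, FIRST(T') = {*, ε} (both E' and T' are nullable).
FOLLOW(E): E is the start symbol → $; E appears in F → ( E ) followed by ')' → FOLLOW(E) = {), $}.
FOLLOW(E'): E' appears at the right end of E → T E' and of E' → + T E', so FOLLOW(E') ⊇ FOLLOW(E) (the second occurrence adds nothing new). FOLLOW(E') = {), $}.
FOLLOW(T): in E → T E' and E' → + T E', T is followed by E': add FIRST(E') minus ε = {+}; since E' is nullable, also add FOLLOW(E) and FOLLOW(E') = {), $}. FOLLOW(T) = {+, ), $}.
FOLLOW(T'): T' appears at the right end of T → F T' and of T' → * F T', so FOLLOW(T') = FOLLOW(T) = {+, ), $}.

Final answer: {$, ), +}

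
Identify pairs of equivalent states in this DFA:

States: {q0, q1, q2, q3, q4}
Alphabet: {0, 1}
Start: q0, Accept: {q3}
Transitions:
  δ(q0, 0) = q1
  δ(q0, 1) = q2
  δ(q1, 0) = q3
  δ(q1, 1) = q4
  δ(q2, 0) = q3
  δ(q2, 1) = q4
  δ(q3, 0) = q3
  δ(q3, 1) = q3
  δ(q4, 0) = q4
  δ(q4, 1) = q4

Using the table-filling algorithm:
Round 0 – mark pairs where exactly one state is accepting: (q0,q3), (q1,q3), (q2,q3), (q3,q4)
Round 1 – newly marked: (q0,q1) [on 0: q1 vs q3, already marked]; (q0,q2) [on 0: q1 vs q3, already marked]; (q1,q4) [on 0: q3 vs q4, already marked]; (q2,q4) [on 0: q3 vs q4, already marked]
Round 2 – newly marked: (q0,q4) [on 0: q1 vs q4, already marked]
No further pairs can be marked.
(q1, q2) unmarked: δ(q1,0)=q3, δ(q2,0)=q3; δ(q1,1)=q4, δ(q2,1)=q4 → equivalent
Equivalent pairs: (q1, q2)

Final answer: Equivalent pairs: (q1, q2)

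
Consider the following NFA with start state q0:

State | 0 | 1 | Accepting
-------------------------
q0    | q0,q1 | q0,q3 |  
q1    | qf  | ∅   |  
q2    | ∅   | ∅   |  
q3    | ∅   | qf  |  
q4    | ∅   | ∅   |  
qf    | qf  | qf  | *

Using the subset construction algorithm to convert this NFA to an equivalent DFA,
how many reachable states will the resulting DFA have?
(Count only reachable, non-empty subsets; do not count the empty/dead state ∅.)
Start subset: {q0}
{q0}: on 0 → {q0, q1}, on 1 → {q0, q3}
{q0, q1}: on 0 → {q0, q1, qf}, on 1 → {q0, q3}
{q0, q3}: on 0 → {q0, q1}, on 1 → {q0, q3, qf}
{q0, q1, qf}: on 0 → {q0, q1, qf}, on 1 → {q0, q3, qf}
{q0, q3, qf}: on 0 → {q0, q1, qf}, on 1 → {q0, q3, qf}
Reachable non-empty subsets: {q0}, {q0, q1}, {q0, q3}, {q0, q1, qf}, {q0, q3, qf} — 5 in total.

Final answer: 5 states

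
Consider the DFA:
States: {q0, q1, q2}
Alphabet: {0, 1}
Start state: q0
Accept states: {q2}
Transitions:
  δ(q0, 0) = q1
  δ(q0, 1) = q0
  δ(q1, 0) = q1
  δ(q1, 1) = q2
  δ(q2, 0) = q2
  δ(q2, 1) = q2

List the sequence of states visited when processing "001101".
Starting at q0
Read '0': q0 -> q1
Read '0': q1 -> q1
Read '1': q1 -> q2
Read '1': q2 -> q2
Read '0': q2 -> q2
Read '1': q2 -> q2

Final answer: q0 -> q1 -> q1 -> q2 -> q2 -> q2 -> q2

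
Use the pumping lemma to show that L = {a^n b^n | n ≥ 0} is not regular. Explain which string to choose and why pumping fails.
Language: L = {a^n b^n | n ≥ 0} (equal numbers of a's followed by b's)
Step 1: Assume for contradiction that L is regular, with pumping length p.
Step 2: Choose s = a^p b^p. Then s ∈ L (it has p a's followed by p b's) and |s| ≥ p.
Step 3: Consider any decomposition s = xyz with |xy| ≤ p and |y| > 0. Since |xy| ≤ p and the first p symbols of s are all a's, y = a^k for some k with 1 ≤ k ≤ p.
Step 4: Pumping up (i = 2): xy²z = a^(p+k) b^p, which has more a's than b's, so xy²z ∉ L.
This contradicts the pumping lemma, so L is not regular.

Final answer: Choose s = a^p b^p. Since |xy| ≤ p, y = a^k with k ≥ 1. Then xy²z = a^(p+k) b^p ∉ L.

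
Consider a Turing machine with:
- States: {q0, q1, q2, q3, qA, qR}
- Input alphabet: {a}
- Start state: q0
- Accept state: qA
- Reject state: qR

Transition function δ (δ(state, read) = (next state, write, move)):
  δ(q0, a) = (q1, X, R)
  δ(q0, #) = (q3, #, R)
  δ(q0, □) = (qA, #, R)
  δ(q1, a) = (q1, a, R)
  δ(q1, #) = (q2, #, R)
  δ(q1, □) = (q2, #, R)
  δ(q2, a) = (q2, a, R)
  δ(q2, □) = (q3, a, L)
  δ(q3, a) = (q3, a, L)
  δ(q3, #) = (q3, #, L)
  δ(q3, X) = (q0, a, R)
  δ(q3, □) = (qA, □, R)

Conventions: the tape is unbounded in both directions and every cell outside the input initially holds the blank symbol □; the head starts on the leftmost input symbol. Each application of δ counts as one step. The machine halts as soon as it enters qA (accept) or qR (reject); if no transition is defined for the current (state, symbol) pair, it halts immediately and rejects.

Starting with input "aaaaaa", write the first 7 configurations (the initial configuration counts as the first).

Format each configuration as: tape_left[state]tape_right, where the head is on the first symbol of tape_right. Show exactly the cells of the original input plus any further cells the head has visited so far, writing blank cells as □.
Step 0: [q0]aaaaaa (head at position 0)
Step 1: δ(q0, a) = (q1, X, R)  ⊢  X[q1]aaaaa (head at position 1)
Step 2: δ(q1, a) = (q1, a, R)  ⊢  Xa[q1]aaaa (head at position 2)
Step 3: δ(q1, a) = (q1, a, R)  ⊢  Xaa[q1]aaa (head at position 3)
Step 4: δ(q1, a) = (q1, a, R)  ⊢  Xaaa[q1]aa (head at position 4)
Step 5: δ(q1, a) = (q1, a, R)  ⊢  Xaaaa[q1]a (head at position 5)
Step 6: δ(q1, a) = (q1, a, R)  ⊢  Xaaaaa[q1]□ (head at position 6)

Final answer: [q0]aaaaaa ⊢ X[q1]aaaaa ⊢ Xa[q1]aaaa ⊢ Xaa[q1]aaa ⊢ Xaaa[q1]aa ⊢ Xaaaa[q1]a ⊢ Xaaaaa[q1]□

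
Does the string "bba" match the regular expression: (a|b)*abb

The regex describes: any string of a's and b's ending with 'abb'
No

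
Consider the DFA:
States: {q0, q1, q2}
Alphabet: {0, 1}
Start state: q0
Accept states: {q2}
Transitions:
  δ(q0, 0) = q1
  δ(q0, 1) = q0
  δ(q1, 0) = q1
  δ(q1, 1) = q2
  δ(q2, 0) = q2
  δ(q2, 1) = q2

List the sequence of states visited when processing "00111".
Starting at q0
Read '0': q0 -> q1
Read '0': q1 -> q1
Read '1': q1 -> q2
Read '1': q2 -> q2
Read '1': q2 -> q2

Final answer: q0 -> q1 -> q1 -> q2 -> q2 -> q2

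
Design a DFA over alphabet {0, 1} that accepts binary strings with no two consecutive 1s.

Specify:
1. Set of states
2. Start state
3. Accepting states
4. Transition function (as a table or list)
One valid DFA (any DFA recognizing the same language is acceptable):
States: {q0, q1, dead}
Start: q0
Accepting: {q0, q1}
Transitions (accepting states marked with *):
State | 0 | 1 | Accepting
-------------------------
q0    | q0 | q1 | *
q1    | q0 | dead | *
dead  | dead | dead |  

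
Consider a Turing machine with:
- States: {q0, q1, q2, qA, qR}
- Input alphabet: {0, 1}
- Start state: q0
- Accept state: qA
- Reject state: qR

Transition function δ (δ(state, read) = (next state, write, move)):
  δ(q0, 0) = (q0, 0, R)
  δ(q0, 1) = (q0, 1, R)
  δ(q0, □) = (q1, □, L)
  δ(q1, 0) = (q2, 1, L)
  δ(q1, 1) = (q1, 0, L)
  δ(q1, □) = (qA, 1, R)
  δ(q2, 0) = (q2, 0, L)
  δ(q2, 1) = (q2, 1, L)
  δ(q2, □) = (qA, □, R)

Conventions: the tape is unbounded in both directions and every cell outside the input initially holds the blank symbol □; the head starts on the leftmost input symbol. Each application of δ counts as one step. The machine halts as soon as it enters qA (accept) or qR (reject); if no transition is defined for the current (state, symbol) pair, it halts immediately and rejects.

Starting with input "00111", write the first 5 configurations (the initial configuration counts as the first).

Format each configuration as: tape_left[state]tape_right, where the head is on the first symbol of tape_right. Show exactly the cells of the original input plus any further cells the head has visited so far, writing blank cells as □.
Step 0: [q0]00111 (head at position 0)
Step 1: δ(q0, 0) = (q0, 0, R)  ⊢  0[q0]0111 (head at position 1)
Step 2: δ(q0, 0) = (q0, 0, R)  ⊢  00[q0]111 (head at position 2)
Step 3: δ(q0, 1) = (q0, 1, R)  ⊢  001[q0]11 (head at position 3)
Step 4: δ(q0, 1) = (q0, 1, R)  ⊢  0011[q0]1 (head at position 4)

Final answer: [q0]00111 ⊢ 0[q0]0111 ⊢ 00[q0]111 ⊢ 001[q0]11 ⊢ 0011[q0]1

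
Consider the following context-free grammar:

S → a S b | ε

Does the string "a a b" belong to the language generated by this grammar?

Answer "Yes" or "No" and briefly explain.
Every derivation applies S → a S b some number n of times and then S → ε, producing a^n b^n with equally many a's and b's. The string a a b has two a's but only one b, so it cannot be derived.

Final answer: No - no valid derivation exists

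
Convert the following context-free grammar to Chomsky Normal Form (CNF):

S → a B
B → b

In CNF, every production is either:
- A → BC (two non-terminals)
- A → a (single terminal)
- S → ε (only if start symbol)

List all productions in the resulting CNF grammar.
The grammar has no ε-productions or unit productions to eliminate.
S → a B has terminal a in a right-hand side of length ≥ 2: introduce T_a → a and use T_a in place of a.
B → b is already in CNF (single terminal) – keep it.
S → a B becomes S → T_a B.
Resulting CNF grammar (3 productions): T_a → a; B → b; S → T_a B

Final answer: T_a → a; B → b; S → T_a B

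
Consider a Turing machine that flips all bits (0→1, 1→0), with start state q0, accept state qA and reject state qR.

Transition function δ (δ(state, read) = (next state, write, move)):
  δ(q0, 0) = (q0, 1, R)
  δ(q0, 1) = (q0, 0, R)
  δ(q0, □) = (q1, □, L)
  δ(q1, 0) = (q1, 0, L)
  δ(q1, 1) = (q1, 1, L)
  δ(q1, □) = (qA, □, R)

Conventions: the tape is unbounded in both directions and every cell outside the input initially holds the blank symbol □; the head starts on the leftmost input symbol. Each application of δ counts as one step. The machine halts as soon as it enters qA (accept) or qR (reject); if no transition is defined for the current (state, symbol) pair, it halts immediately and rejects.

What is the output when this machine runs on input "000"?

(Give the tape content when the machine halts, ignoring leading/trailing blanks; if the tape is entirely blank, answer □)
Step 0: [q0]000 (head at position 0)
Step 1: δ(q0, 0) = (q0, 1, R)  ⊢  1[q0]00 (head at position 1)
Step 2: δ(q0, 0) = (q0, 1, R)  ⊢  11[q0]0 (head at position 2)
Step 3: δ(q0, 0) = (q0, 1, R)  ⊢  111[q0]□ (head at position 3)
Step 4: δ(q0, □) = (q1, □, L)  ⊢  11[q1]1□ (head at position 2)
Step 5: δ(q1, 1) = (q1, 1, L)  ⊢  1[q1]11□ (head at position 1)
Step 6: δ(q1, 1) = (q1, 1, L)  ⊢  [q1]111□ (head at position 0)
Step 7: δ(q1, 1) = (q1, 1, L)  ⊢  [q1]□111□ (head at position -1)
Step 8: δ(q1, □) = (qA, □, R)  ⊢  □[qA]111□ (head at position 0)
The machine is in qA, so it halts and accepts.
Tape content when halted (ignoring surrounding blanks): 111

Final answer: Output: 111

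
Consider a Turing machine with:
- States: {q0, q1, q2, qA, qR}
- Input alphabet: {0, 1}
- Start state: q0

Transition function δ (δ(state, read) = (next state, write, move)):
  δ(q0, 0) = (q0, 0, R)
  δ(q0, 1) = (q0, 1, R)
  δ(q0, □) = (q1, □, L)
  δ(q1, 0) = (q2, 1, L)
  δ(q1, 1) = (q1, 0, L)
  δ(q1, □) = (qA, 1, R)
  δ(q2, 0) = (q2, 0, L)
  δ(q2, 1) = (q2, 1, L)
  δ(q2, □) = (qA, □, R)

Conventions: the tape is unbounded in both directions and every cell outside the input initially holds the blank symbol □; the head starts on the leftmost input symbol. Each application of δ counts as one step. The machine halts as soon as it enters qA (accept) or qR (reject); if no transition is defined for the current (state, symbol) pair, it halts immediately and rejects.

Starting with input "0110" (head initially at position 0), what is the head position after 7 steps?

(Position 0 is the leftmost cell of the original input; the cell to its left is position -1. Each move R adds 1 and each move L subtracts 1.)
Step 0: [q0]0110 (head at position 0)
Step 1: δ(q0, 0) = (q0, 0, R)  ⊢  0[q0]110 (head at position 1)
Step 2: δ(q0, 1) = (q0, 1, R)  ⊢  01[q0]10 (head at position 2)
Step 3: δ(q0, 1) = (q0, 1, R)  ⊢  011[q0]0 (head at position 3)
Step 4: δ(q0, 0) = (q0, 0, R)  ⊢  0110[q0]□ (head at position 4)
Step 5: δ(q0, □) = (q1, □, L)  ⊢  011[q1]0□ (head at position 3)
Step 6: δ(q1, 0) = (q2, 1, L)  ⊢  01[q2]11□ (head at position 2)
Step 7: δ(q2, 1) = (q2, 1, L)  ⊢  0[q2]111□ (head at position 1)
Head position after 7 steps: 1

Final answer: Position 1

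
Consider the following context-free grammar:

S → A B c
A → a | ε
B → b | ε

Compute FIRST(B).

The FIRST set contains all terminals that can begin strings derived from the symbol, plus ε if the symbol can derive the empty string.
B → b contributes b; B → ε makes B nullable, contributing ε. FIRST(B) = {b, ε}.

Final answer: {b, ε}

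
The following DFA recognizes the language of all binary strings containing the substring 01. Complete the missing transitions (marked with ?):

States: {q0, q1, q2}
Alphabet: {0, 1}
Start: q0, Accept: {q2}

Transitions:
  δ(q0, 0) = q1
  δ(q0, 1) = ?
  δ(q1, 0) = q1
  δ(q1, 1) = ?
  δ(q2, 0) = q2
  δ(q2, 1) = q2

What each state remembers (consistent with the given transitions and accept states):
  q0: 01 not seen yet and the last symbol was not 0
  q1: 01 not seen yet and the last symbol was 0
  q2: the substring 01 has already been seen
Filling in the missing entries:
  δ(q0, 1): in q0 (01 not seen yet and the last symbol was not 0), after reading 1 we have: 01 not seen yet and the last symbol was not 0 → q0
  δ(q1, 1): in q1 (01 not seen yet and the last symbol was 0), after reading 1 we have: the substring 01 has already been seen → q2

Final answer: δ(q0, 1) = q0; δ(q1, 1) = q2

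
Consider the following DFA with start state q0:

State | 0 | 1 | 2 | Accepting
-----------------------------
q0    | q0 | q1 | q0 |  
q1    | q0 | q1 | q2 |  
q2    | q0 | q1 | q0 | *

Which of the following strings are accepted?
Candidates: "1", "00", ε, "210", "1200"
"1": q0 → q1; q1 is not accepting → rejected
"00": q0 → q0 → q0; q0 is not accepting → rejected
ε: q0; q0 is not accepting → rejected
"210": q0 → q0 → q1 → q0; q0 is not accepting → rejected
"1200": q0 → q1 → q2 → q0 → q0; q0 is not accepting → rejected

Final answer: None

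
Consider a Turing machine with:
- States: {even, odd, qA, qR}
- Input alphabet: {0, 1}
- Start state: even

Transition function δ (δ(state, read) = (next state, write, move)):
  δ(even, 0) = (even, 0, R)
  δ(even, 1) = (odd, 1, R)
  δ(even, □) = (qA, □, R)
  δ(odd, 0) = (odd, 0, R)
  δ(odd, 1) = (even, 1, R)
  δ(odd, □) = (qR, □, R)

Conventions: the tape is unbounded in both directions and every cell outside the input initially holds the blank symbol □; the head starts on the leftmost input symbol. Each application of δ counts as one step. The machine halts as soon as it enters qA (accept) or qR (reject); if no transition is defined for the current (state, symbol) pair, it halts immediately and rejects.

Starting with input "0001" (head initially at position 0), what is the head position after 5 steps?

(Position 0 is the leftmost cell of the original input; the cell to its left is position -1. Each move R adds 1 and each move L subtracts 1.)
Step 0: [even]0001 (head at position 0)
Step 1: δ(even, 0) = (even, 0, R)  ⊢  0[even]001 (head at position 1)
Step 2: δ(even, 0) = (even, 0, R)  ⊢  00[even]01 (head at position 2)
Step 3: δ(even, 0) = (even, 0, R)  ⊢  000[even]1 (head at position 3)
Step 4: δ(even, 1) = (odd, 1, R)  ⊢  0001[odd]□ (head at position 4)
Step 5: δ(odd, □) = (qR, □, R)  ⊢  0001□[qR]□ (head at position 5)
Head position after 5 steps: 5

Final answer: Position 5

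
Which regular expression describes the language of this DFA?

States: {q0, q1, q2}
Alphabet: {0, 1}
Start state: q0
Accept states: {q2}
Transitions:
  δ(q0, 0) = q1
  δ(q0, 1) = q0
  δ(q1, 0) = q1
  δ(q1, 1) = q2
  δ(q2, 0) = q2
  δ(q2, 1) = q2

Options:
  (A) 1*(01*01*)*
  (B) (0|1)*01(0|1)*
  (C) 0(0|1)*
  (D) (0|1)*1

Testing sample strings against the DFA:
  '11010' -> accepted
  '1011' -> accepted
  '11' -> rejected
  '0101' -> accepted
Checking each option for a counterexample:
  (A) 1*(01*01*)*: ε is rejected by the DFA but matches the regex → eliminated
  (B) (0|1)*01(0|1)*: agrees with the DFA on all strings of length ≤ 4
  (C) 0(0|1)*: '0' is rejected by the DFA but matches the regex → eliminated
  (D) (0|1)*1: '1' is rejected by the DFA but matches the regex → eliminated
Only (B) (0|1)*01(0|1)* is consistent with the DFA.

Final answer: (B) (0|1)*01(0|1)*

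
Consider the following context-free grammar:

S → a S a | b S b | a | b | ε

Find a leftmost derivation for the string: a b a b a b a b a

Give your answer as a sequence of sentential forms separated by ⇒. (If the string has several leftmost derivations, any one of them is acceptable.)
Start with S.
Step 1: the leftmost non-terminal is S; apply S → a S a:  a S a
Step 2: the leftmost non-terminal is S; apply S → b S b:  a b S b a
Step 3: the leftmost non-terminal is S; apply S → a S a:  a b a S a b a
Step 4: the leftmost non-terminal is S; apply S → b S b:  a b a b S b a b a
Step 5: the leftmost non-terminal is S; apply S → a:  a b a b a b a b a

Final answer: S ⇒ a S a ⇒ a b S b a ⇒ a b a S a b a ⇒ a b a b S b a b a ⇒ a b a b a b a b a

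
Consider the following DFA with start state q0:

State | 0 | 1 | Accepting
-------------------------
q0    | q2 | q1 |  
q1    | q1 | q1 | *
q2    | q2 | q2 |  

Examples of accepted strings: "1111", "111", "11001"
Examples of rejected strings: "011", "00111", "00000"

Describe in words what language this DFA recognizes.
non-empty binary strings starting with 1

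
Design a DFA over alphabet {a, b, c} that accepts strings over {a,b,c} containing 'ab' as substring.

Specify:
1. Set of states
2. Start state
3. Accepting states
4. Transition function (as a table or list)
One valid DFA (any DFA recognizing the same language is acceptable):
States: {q0, q1, q2}
Start: q0
Accepting: {q2}
Transitions (accepting states marked with *):
State | a | b | c | Accepting
-----------------------------
q0    | q1 | q0 | q0 |  
q1    | q1 | q2 | q0 |  
q2    | q2 | q2 | q2 | *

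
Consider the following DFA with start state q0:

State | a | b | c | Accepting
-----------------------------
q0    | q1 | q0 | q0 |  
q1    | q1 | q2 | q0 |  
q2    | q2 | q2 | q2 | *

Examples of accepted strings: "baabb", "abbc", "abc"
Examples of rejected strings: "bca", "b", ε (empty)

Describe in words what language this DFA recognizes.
strings over {a,b,c} containing 'ab' as substring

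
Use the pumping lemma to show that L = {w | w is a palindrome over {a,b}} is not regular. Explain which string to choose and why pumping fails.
Language: L = {w | w is a palindrome over {a,b}} (strings that read the same forwards and backwards)
Step 1: Assume for contradiction that L is regular, with pumping length p.
Step 2: Choose s = a^p b a^p. Then s ∈ L (it reads the same forwards and backwards) and |s| ≥ p.
Step 3: Consider any decomposition s = xyz with |xy| ≤ p and |y| > 0. Since |xy| ≤ p and the first p symbols of s are all a's, y = a^k for some k with 1 ≤ k ≤ p.
Step 4: Pumping up (i = 2): xy²z = a^(p+k) b a^p. Its reverse is a^p b a^(p+k) ≠ a^(p+k) b a^p (the single b is no longer in the middle), so xy²z is not a palindrome and xy²z ∉ L.
This contradicts the pumping lemma, so L is not regular.

Final answer: Choose s = a^p b a^p. Since |xy| ≤ p, y = a^k with k ≥ 1. Then xy²z = a^(p+k) b a^p is not a palindrome, so ∉ L.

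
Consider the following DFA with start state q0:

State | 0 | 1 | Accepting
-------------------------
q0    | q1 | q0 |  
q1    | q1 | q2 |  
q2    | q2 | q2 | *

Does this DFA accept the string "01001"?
Start in q0.
Read '0': q0 → q1
Read '1': q1 → q2
Read '0': q2 → q2
Read '0': q2 → q2
Read '1': q2 → q2
Final state q2 is accepting, so the string is accepted.

Final answer: Yes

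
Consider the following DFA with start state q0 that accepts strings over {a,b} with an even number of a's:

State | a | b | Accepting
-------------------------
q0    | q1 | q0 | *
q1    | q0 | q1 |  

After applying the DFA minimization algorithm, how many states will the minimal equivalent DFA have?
All 2 states are reachable from q0, so none can be removed as unreachable.
Table-filling: first mark every (accepting, non-accepting) pair as distinguishable (accepting: {q0}; non-accepting: {q1}).
Every pair of states is distinguishable, so the DFA is already minimal.
Equivalence classes: {q0}, {q1} → 2 states.

Final answer: 2 states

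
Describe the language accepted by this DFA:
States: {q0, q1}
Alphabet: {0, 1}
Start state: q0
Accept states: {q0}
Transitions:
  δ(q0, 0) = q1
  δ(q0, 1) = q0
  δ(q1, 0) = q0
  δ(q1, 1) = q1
Analyzing the DFA structure:
Start state: q0
Accept states: {q0}
Interpreting what each state remembers (checking against the transitions):
  q0: an even number of 0s has been read so far
  q1: an odd number of 0s has been read so far
  δ(q0, 0): in q0 (an even number of 0s has been read so far), after reading 0 we have: an odd number of 0s has been read so far → q1
  δ(q0, 1): in q0 (an even number of 0s has been read so far), after reading 1 we have: an even number of 0s has been read so far → q0
  δ(q1, 0): in q1 (an odd number of 0s has been read so far), after reading 0 we have: an even number of 0s has been read so far → q0
  δ(q1, 1): in q1 (an odd number of 0s has been read so far), after reading 1 we have: an odd number of 0s has been read so far → q1
A string is accepted iff it ends in {q0}, i.e. an even number of 0s has been read so far.
Language: All binary strings with an even number of 0s

Final answer: All binary strings with an even number of 0s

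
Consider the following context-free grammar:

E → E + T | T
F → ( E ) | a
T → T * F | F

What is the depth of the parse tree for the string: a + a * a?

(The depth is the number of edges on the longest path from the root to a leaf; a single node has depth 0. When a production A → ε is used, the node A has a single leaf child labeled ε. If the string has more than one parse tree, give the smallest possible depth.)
The grammar is unambiguous; the parse tree of a + a * a is:
E → E + T at the root (depth 0).
  Left E (depth 1) → T (2) → F (3) → a (4).
  Right T (depth 1) → T * F; that T (2) → F (3) → a (4); F (2) → a (3).
The longest root-to-leaf paths have 4 edges.
Depth = 4.

Final answer: 4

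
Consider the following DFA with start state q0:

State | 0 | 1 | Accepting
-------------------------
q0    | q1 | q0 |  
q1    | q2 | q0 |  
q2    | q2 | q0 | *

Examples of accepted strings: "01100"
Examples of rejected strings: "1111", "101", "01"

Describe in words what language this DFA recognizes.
binary strings ending with '00'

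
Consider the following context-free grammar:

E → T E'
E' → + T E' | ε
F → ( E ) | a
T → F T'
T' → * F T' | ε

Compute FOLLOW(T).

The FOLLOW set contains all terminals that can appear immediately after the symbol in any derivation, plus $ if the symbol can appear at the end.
Useful FIRST sets: FIRST(E') = {+, ε}, FIRST(T') = {*, ε} (both E' and T' are nullable).
FOLLOW(E): E is the start symbol → $; E appears in F → ( E ) followed by ')' → FOLLOW(E) = {), $}.
FOLLOW(E'): E' appears at the right end of E → T E' and of E' → + T E', so FOLLOW(E') ⊇ FOLLOW(E) (the second occurrence adds nothing new). FOLLOW(E') = {), $}.
FOLLOW(T): in E → T E' and E' → + T E', T is followed by E': add FIRST(E') minus ε = {+}; since E' is nullable, also add FOLLOW(E) and FOLLOW(E') = {), $}. FOLLOW(T) = {+, ), $}.

Final answer: {$, ), +}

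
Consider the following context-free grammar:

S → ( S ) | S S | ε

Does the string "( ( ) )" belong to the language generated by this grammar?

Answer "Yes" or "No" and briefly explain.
A derivation exists: S ⇒ ( S ) ⇒ ( ( S ) ) ⇒ ( ( ) ) (using S → ( S ) twice, then S → ε).

Final answer: Yes - a valid derivation exists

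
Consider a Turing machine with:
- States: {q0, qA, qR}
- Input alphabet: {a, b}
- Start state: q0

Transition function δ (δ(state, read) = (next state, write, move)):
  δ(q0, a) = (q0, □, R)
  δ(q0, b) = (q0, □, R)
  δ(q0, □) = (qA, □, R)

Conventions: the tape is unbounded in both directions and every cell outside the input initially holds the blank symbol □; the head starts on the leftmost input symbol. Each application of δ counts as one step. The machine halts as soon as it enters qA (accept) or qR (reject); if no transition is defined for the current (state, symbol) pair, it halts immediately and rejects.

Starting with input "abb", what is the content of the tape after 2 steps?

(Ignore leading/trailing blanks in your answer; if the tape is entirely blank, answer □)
Step 0: [q0]abb (head at position 0)
Step 1: δ(q0, a) = (q0, □, R)  ⊢  □[q0]bb (head at position 1)
Step 2: δ(q0, b) = (q0, □, R)  ⊢  □□[q0]b (head at position 2)
Tape after 2 steps (ignoring surrounding blanks): b

Final answer: Tape: b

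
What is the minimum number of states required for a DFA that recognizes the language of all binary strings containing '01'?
Language: binary strings containing '01'
Lower bound (Myhill–Nerode): the prefixes ε, 0, 01 are pairwise distinguishable:
  ε vs 01: suffix ε distinguishes them (ε is rejected, 01 is accepted)
  0 vs 01: suffix ε distinguishes them (0 is rejected, 01 is accepted)
  ε vs 0: suffix 1 distinguishes them (ε·1 = 1 is rejected, 0·1 = 01 is accepted)
So any DFA needs at least 3 states.
Upper bound: a DFA with 3 states exists (one state per class above: 'no progress', 'last symbol 0', and 'seen 01' (accepting sink)).
Minimum states: 3

Final answer: 3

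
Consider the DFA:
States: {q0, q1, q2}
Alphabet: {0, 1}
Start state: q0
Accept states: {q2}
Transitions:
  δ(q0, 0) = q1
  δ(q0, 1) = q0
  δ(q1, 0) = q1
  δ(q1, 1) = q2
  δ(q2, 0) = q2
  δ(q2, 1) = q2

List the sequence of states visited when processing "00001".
Starting at q0
Read '0': q0 -> q1
Read '0': q1 -> q1
Read '0': q1 -> q1
Read '0': q1 -> q1
Read '1': q1 -> q2

Final answer: q0 -> q1 -> q1 -> q1 -> q1 -> q2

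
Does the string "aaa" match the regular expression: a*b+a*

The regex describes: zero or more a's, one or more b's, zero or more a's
No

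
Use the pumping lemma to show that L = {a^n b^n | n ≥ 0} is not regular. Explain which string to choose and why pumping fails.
Language: L = {a^n b^n | n ≥ 0} (equal numbers of a's followed by b's)
Step 1: Assume for contradiction that L is regular, with pumping length p.
Step 2: Choose s = a^p b^p. Then s ∈ L (it has p a's followed by p b's) and |s| ≥ p.
Step 3: Consider any decomposition s = xyz with |xy| ≤ p and |y| > 0. Since |xy| ≤ p and the first p symbols of s are all a's, y = a^k for some k with 1 ≤ k ≤ p.
Step 4: Pumping up (i = 2): xy²z = a^(p+k) b^p, which has more a's than b's, so xy²z ∉ L.
This contradicts the pumping lemma, so L is not regular.

Final answer: Choose s = a^p b^p. Since |xy| ≤ p, y = a^k with k ≥ 1. Then xy²z = a^(p+k) b^p ∉ L.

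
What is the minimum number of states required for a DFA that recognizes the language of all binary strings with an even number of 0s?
Language: binary strings with an even number of 0s
Lower bound (Myhill–Nerode): the prefixes ε, 0 are pairwise distinguishable:
  ε vs 0: suffix ε distinguishes them (ε has zero 0s (accepted), 0 has one 0 (rejected))
So any DFA needs at least 2 states.
Upper bound: a DFA with 2 states exists (one state per class above).
Minimum states: 2

Final answer: 2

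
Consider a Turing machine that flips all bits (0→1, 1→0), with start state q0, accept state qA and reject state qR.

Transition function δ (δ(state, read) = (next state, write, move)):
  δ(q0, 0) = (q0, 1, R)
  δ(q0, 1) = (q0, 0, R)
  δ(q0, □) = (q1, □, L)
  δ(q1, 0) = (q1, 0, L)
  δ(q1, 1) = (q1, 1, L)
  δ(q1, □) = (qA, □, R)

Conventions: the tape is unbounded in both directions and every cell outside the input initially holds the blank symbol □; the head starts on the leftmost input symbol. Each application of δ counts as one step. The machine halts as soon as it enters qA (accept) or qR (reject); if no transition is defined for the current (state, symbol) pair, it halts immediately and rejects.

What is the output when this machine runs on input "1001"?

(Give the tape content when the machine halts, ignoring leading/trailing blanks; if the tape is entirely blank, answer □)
Step 0: [q0]1001 (head at position 0)
Step 1: δ(q0, 1) = (q0, 0, R)  ⊢  0[q0]001 (head at position 1)
Step 2: δ(q0, 0) = (q0, 1, R)  ⊢  01[q0]01 (head at position 2)
Step 3: δ(q0, 0) = (q0, 1, R)  ⊢  011[q0]1 (head at position 3)
Step 4: δ(q0, 1) = (q0, 0, R)  ⊢  0110[q0]□ (head at position 4)
Step 5: δ(q0, □) = (q1, □, L)  ⊢  011[q1]0□ (head at position 3)
Step 6: δ(q1, 0) = (q1, 0, L)  ⊢  01[q1]10□ (head at position 2)
Step 7: δ(q1, 1) = (q1, 1, L)  ⊢  0[q1]110□ (head at position 1)
Step 8: δ(q1, 1) = (q1, 1, L)  ⊢  [q1]0110□ (head at position 0)
Step 9: δ(q1, 0) = (q1, 0, L)  ⊢  [q1]□0110□ (head at position -1)
Step 10: δ(q1, □) = (qA, □, R)  ⊢  □[qA]0110□ (head at position 0)
The machine is in qA, so it halts and accepts.
Tape content when halted (ignoring surrounding blanks): 0110

Final answer: Output: 0110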